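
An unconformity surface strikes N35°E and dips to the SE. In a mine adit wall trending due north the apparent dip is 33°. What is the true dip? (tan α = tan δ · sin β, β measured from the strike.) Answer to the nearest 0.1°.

The section is 35° from the strike.
tan(true dip) = tan 33° / sin 35° = 1.1322
true dip = arctan 1.1322 = 48.55°

48.5°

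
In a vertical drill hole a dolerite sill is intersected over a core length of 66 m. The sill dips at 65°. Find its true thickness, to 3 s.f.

True thickness t = h · cos(dip) = 66 × cos 65°
t = 66 × 0.4226 = 27.893 m

27.9 m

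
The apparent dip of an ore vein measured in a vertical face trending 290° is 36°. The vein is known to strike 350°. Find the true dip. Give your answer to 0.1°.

β = acute angle between strike 350° and section 290° = 60°.
tan δ = tan α / sin β = tan 36° / sin 60° = 0.7265 / 0.8660 = 0.8389
true dip = arctan 0.8389 = 39.99°

40.0°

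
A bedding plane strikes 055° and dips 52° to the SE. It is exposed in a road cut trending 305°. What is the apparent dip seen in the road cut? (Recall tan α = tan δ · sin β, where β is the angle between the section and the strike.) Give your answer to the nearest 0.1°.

50.3°

Angle between strike (055°) and section (305°): β = 70°.
tan α = tan 52° × sin 70° = 1.2799 × 0.9397 = 1.2028
α = arctan(1.2028) = 50.26°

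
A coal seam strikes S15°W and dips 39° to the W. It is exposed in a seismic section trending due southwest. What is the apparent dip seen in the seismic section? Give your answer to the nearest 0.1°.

22.0°

The section lies 30° from the strike.
tan α = tan 39° × sin 30° = 0.8098 × 0.5000 = 0.4049
α = arctan(0.4049) = 22.04°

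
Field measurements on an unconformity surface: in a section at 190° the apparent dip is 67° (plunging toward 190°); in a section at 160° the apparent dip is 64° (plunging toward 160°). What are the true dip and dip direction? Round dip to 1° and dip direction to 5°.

true dip 67°, dip direction 190°

The two traces are lines in the plane: v₁ = (sin 190°·cos 67°, cos 190°·cos 67°, −sin 67°), v₂ = (sin 160°·cos 64°, cos 160°·cos 64°, −sin 64°).
The plane normal is n = v₁ × v₂ ∝ (-0.033, -0.199, 0.086).
True dip = arccos(n_z / |n|) = arccos(0.3907) = 67.0°.
Dip direction = atan2(-0.033, -0.199) = 190° (azimuth of n's horizontal projection).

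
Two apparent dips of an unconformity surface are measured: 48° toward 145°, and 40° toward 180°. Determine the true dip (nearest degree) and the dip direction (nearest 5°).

true dip 48°, dip direction 140°

Each apparent-dip line lies in the plane. As unit vectors (x east, y north, z up), v₁ plunges 48°→145° and v₂ plunges 40°→180°.
Cross product v₁ × v₂ gives the pole to the plane: n ∝ (0.217, -0.247, 0.294).
Dip δ = arctan(|n_h|/n_z) = arctan(0.329/0.294) = 48.2°.
The horizontal component of n points toward azimuth atan2(n_x, n_y) = 139°, the dip direction.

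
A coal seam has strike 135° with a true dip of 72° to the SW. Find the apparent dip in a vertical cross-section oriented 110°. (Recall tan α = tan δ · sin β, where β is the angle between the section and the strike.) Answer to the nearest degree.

52°

The section lies 25° from the strike.
tan α = tan 72° × sin 25° = 3.0777 × 0.4226 = 1.3007
α = arctan(1.3007) = 52.45°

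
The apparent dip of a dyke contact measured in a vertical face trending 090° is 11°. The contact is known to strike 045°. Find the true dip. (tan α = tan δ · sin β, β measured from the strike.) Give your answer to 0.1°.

15.4°

β = acute angle between strike 045° and section 090° = 45°.
tan(true dip) = tan 11° / sin 45° = 0.2749
δ = arctan(0.2749) = 15.37°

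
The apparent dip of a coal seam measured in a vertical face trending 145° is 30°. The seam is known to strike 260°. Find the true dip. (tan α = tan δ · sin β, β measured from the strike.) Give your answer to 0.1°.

The section is 65° from the strike.
tan δ = tan α / sin β = tan 30° / sin 65° = 0.5774 / 0.9063 = 0.6370
δ = arctan(0.6370) = 32.50°

32.5°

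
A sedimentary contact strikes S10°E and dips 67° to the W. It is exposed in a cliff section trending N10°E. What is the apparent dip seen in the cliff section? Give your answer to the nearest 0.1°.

38.9°

Angle between strike (S10°E) and section (N10°E): β = 20°.
tan α = tan 67° × sin 20° = 2.3559 × 0.3420 = 0.8057
α = arctan(0.8057) = 38.86°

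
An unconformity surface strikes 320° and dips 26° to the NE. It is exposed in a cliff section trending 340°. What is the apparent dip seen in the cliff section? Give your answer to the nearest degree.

Angle between strike (320°) and section (340°): β = 20°.
tan(apparent dip) = tan 26° · sin 20° = 0.1668
apparent dip = arctan 0.1668 = 9.47°

9°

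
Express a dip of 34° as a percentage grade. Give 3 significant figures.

67.5%

grade % = 100 × tan 34° = 100 × 0.6745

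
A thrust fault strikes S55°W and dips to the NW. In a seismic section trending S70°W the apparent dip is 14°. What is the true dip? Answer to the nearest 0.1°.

43.9°

β = acute angle between strike S55°W and section S70°W = 15°.
tan δ = tan α / sin β = tan 14° / sin 15° = 0.2493 / 0.2588 = 0.9633
true dip = arctan 0.9633 = 43.93°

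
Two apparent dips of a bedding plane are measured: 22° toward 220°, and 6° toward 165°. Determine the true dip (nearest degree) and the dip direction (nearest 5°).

true dip 23°, dip direction 240°

Represent each trace as a vector plunging at its apparent dip toward its trend (east-north-up frame): v₁ = (-0.596, -0.710, -0.375), v₂ = (0.257, -0.961, -0.105).
Cross product v₁ × v₂ gives the pole to the plane: n ∝ (-0.286, -0.159, 0.755).
Dip δ = arctan(|n_h|/n_z) = arctan(0.327/0.755) = 23.4°.
Dip direction = atan2(-0.286, -0.159) = 241° (azimuth of n's horizontal projection).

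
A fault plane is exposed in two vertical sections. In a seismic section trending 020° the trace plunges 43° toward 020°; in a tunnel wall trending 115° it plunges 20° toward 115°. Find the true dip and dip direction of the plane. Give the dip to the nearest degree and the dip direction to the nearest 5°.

Each apparent-dip line lies in the plane. As unit vectors (x east, y north, z up), v₁ plunges 43°→020° and v₂ plunges 20°→115°.
n = v₁ × v₂ = (0.506, 0.495, 0.685) (taken with n_z > 0).
tan δ = √(n_x²+n_y²)/n_z = 0.708/0.685, so δ = 46.0°.
Dip direction = azimuth of (n_x, n_y) = atan2(0.506, 0.495) = 46°.

true dip 46°, dip direction 045°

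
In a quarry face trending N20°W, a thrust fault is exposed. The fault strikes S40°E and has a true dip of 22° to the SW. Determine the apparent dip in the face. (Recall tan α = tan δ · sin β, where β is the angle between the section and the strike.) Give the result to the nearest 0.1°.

7.9°

Angle between strike (S40°E) and section (N20°W): β = 20°.
tan α = tan 22° × sin 20° = 0.4040 × 0.3420 = 0.1382
α = arctan(0.1382) = 7.87°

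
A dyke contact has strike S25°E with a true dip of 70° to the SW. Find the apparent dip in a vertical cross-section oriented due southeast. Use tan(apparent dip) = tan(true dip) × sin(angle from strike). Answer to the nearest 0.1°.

43.2°

The strike is S25°E and the section trends due southeast; the acute angle between them is β = 20°.
tan(apparent dip) = tan 70° · sin 20° = 0.9397
α = arctan(0.9397) = 43.22°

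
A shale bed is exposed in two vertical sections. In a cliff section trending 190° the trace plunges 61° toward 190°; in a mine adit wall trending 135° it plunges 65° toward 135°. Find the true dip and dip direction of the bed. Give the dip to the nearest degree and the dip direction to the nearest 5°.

true dip 66°, dip direction 155°

Represent each trace as a vector plunging at its apparent dip toward its trend (east-north-up frame): v₁ = (-0.084, -0.477, -0.875), v₂ = (0.299, -0.299, -0.906).
Cross product v₁ × v₂ gives the pole to the plane: n ∝ (0.171, -0.338, 0.168).
True dip = arccos(n_z / |n|) = arccos(0.4052) = 66.1°.
Dip direction = atan2(0.171, -0.338) = 153° (azimuth of n's horizontal projection).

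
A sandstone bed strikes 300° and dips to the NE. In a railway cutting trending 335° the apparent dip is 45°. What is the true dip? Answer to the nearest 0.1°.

60.2°

The section is 35° from the strike.
tan δ = tan α / sin β = tan 45° / sin 35° = 1.0000 / 0.5736 = 1.7434
δ = arctan(1.7434) = 60.16°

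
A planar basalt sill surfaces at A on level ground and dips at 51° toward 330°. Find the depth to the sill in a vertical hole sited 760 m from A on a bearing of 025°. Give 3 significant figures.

The hole lies 55° from the dip direction, so the down-dip offset is 760 × cos 55° = 435.92 m.
Depth = down-dip offset × tan(dip) = 435.92 × tan 51° = 435.92 × 1.2349
Depth = 538.31 m

538 m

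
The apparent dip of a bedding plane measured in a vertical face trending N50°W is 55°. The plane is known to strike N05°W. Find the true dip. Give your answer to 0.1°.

63.7°

β = acute angle between strike N05°W and section N50°W = 45°.
tan δ = tan α / sin β = tan 55° / sin 45° = 1.4281 / 0.7071 = 2.0197
true dip = arctan 2.0197 = 63.66°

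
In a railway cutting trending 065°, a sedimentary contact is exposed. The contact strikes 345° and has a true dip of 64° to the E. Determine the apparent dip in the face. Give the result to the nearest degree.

The section lies 80° from the strike.
tan α = tan 64° × sin 80° = 2.0503 × 0.9848 = 2.0192
α = arctan(2.0192) = 63.65°

64°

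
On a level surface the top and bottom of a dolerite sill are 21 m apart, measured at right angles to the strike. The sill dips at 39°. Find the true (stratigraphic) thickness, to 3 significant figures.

True thickness t = w · sin(dip) = 21 × sin 39°
t = 21 × 0.6293 = 13.216 m

13.2 m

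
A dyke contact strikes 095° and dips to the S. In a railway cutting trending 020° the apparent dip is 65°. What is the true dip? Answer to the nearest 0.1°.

65.8°

The section is 75° from the strike.
tan δ = tan α / sin β = tan 65° / sin 75° = 2.1445 / 0.9659 = 2.2202
δ = arctan(2.2202) = 65.75°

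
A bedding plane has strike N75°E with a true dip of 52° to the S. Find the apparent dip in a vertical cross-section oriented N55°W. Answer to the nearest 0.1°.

44.4°

The section lies 50° from the strike.
tan α = tan 52° × sin 50° = 1.2799 × 0.7660 = 0.9805
apparent dip = arctan 0.9805 = 44.44°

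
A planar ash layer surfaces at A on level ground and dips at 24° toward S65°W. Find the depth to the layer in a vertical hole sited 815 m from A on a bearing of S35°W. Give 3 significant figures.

The hole lies 30° from the dip direction, so the down-dip offset is 815 × cos 30° = 705.81 m.
Depth = down-dip offset × tan(dip) = 705.81 × tan 24° = 705.81 × 0.4452
Depth = 314.25 m

314 m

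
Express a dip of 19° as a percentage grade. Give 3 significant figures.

grade % = 100 × tan 19° = 100 × 0.3443

34.4%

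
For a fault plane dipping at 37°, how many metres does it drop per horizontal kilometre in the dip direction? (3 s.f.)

drop per km = 1000 × tan 37° = 1000 × 0.7536

754 m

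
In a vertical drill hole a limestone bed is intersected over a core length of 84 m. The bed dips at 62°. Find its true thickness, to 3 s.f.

True thickness t = h · cos(dip) = 84 × cos 62°
t = 84 × 0.4695 = 39.436 m

39.4 m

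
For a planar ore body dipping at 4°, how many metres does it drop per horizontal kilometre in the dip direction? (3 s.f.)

69.9 m

drop per km = 1000 × tan 4° = 1000 × 0.0699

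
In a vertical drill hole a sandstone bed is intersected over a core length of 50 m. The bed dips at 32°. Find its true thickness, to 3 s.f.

True thickness t = h · cos(dip) = 50 × cos 32°
t = 50 × 0.8480 = 42.402 m

42.4 m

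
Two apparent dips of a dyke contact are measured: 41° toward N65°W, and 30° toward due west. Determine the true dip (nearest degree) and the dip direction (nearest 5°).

The two traces are lines in the plane: v₁ = (sin 295°·cos 41°, cos 295°·cos 41°, −sin 41°), v₂ = (sin 270°·cos 30°, cos 270°·cos 30°, −sin 30°).
Cross product v₁ × v₂ gives the pole to the plane: n ∝ (-0.159, 0.226, 0.276).
Dip δ = arctan(|n_h|/n_z) = arctan(0.277/0.276) = 45.1°.
Dip direction = atan2(-0.159, 0.226) = 325° (azimuth of n's horizontal projection).

true dip 45°, dip direction 325°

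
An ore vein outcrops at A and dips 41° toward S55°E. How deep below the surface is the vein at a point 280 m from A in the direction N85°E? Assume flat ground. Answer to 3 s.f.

The hole lies 40° from the dip direction, so the down-dip offset is 280 × cos 40° = 214.49 m.
Depth = down-dip offset × tan(dip) = 214.49 × tan 41° = 214.49 × 0.8693
Depth = 186.46 m

186 m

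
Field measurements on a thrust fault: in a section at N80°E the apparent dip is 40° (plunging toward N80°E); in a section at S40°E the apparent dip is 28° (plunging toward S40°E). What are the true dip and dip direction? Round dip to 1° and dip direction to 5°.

The two traces are lines in the plane: v₁ = (sin 80°·cos 40°, cos 80°·cos 40°, −sin 40°), v₂ = (sin 140°·cos 28°, cos 140°·cos 28°, −sin 28°).
The plane normal is n = v₁ × v₂ ∝ (0.497, 0.011, 0.586).
Dip δ = arctan(|n_h|/n_z) = arctan(0.497/0.586) = 40.3°.
Dip direction = azimuth of (n_x, n_y) = atan2(0.497, 0.011) = 89°.

true dip 40°, dip direction 090°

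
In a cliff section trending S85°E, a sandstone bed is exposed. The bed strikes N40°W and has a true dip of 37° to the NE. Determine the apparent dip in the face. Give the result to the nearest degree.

Angle between strike (N40°W) and section (S85°E): β = 45°.
tan(apparent dip) = tan 37° · sin 45° = 0.5328
α = arctan(0.5328) = 28.05°

28°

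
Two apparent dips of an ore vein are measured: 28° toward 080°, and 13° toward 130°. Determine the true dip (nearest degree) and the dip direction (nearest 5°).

true dip 29°, dip direction 065°

The two traces are lines in the plane: v₁ = (sin 80°·cos 28°, cos 80°·cos 28°, −sin 28°), v₂ = (sin 130°·cos 13°, cos 130°·cos 13°, −sin 13°).
Cross product v₁ × v₂ gives the pole to the plane: n ∝ (0.329, 0.155, 0.659).
True dip = arccos(n_z / |n|) = arccos(0.8758) = 28.9°.
Dip direction = atan2(0.329, 0.155) = 65° (azimuth of n's horizontal projection).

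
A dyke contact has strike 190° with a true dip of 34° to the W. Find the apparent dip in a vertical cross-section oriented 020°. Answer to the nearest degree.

The section lies 10° from the strike.
tan α = tan 34° × sin 10° = 0.6745 × 0.1736 = 0.1171
α = arctan(0.1171) = 6.68°

7°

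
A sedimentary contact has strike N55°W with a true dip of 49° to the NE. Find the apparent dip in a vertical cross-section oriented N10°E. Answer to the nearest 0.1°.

Angle between strike (N55°W) and section (N10°E): β = 65°.
tan α = tan 49° × sin 65° = 1.1504 × 0.9063 = 1.0426
α = arctan(1.0426) = 46.19°

46.2°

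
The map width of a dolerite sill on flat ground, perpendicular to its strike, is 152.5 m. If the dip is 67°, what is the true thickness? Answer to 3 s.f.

140 m

True thickness t = w · sin(dip) = 152.5 × sin 67°
t = 152.5 × 0.9205 = 140.377 m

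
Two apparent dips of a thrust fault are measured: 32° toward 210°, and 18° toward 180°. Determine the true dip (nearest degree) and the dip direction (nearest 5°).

Represent each trace as a vector plunging at its apparent dip toward its trend (east-north-up frame): v₁ = (-0.424, -0.734, -0.530), v₂ = (0.000, -0.951, -0.309).
The plane normal is n = v₁ × v₂ ∝ (-0.277, -0.131, 0.403).
Dip δ = arctan(|n_h|/n_z) = arctan(0.306/0.403) = 37.2°.
Dip direction = atan2(-0.277, -0.131) = 245° (azimuth of n's horizontal projection).

true dip 37°, dip direction 245°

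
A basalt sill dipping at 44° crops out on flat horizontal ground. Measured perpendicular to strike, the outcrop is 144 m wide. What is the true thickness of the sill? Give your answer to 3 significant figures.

True thickness t = w · sin(dip) = 144 × sin 44°
t = 144 × 0.6947 = 100.031 m

100 m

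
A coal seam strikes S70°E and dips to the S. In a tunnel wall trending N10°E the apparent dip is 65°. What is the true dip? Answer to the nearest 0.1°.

The section is 80° from the strike.
tan δ = tan α / sin β = tan 65° / sin 80° = 2.1445 / 0.9848 = 2.1776
δ = arctan(2.1776) = 65.33°

65.3°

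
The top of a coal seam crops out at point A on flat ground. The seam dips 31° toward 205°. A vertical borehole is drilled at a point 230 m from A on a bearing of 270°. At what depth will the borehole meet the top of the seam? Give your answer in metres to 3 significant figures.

58.4 m

The hole lies 65° from the dip direction, so the down-dip offset is 230 × cos 65° = 97.20 m.
Depth = down-dip offset × tan(dip) = 97.20 × tan 31° = 97.20 × 0.6009
Depth = 58.40 m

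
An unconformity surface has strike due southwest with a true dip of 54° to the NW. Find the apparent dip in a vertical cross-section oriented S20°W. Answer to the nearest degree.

30°

Angle between strike (due southwest) and section (S20°W): β = 25°.
tan α = tan 54° × sin 25° = 1.3764 × 0.4226 = 0.5817
apparent dip = arctan 0.5817 = 30.19°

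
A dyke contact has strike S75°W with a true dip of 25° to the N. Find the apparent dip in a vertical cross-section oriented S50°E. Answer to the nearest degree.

The section lies 55° from the strike.
tan(apparent dip) = tan 25° · sin 55° = 0.3820
apparent dip = arctan 0.3820 = 20.91°

21°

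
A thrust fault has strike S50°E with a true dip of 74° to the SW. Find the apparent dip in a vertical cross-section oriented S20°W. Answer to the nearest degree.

73°

The section lies 70° from the strike.
tan α = tan 74° × sin 70° = 3.4874 × 0.9397 = 3.2771
α = arctan(3.2771) = 73.03°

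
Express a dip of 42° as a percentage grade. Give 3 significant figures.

90.0%

grade % = 100 × tan 42° = 100 × 0.9004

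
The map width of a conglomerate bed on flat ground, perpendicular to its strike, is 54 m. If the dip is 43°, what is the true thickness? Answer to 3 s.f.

36.8 m

True thickness t = w · sin(dip) = 54 × sin 43°
t = 54 × 0.6820 = 36.828 m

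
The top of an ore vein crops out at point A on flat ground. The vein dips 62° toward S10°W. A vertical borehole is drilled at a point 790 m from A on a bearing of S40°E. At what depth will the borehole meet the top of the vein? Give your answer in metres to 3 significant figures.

The hole lies 50° from the dip direction, so the down-dip offset is 790 × cos 50° = 507.80 m.
Depth = down-dip offset × tan(dip) = 507.80 × tan 62° = 507.80 × 1.8807
Depth = 955.04 m

955 m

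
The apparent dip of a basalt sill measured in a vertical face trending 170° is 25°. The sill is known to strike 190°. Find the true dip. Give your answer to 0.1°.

β = acute angle between strike 190° and section 170° = 20°.
tan δ = tan α / sin β = tan 25° / sin 20° = 0.4663 / 0.3420 = 1.3634
δ = arctan(1.3634) = 53.74°

53.7°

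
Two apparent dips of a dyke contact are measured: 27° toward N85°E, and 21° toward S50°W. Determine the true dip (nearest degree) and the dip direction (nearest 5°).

Represent each trace as a vector plunging at its apparent dip toward its trend (east-north-up frame): v₁ = (0.888, 0.078, -0.454), v₂ = (-0.715, -0.600, -0.358).
Cross product v₁ × v₂ gives the pole to the plane: n ∝ (0.300, -0.643, 0.477).
tan δ = √(n_x²+n_y²)/n_z = 0.709/0.477, so δ = 56.1°.
Dip direction = azimuth of (n_x, n_y) = atan2(0.300, -0.643) = 155°.

true dip 56°, dip direction 155°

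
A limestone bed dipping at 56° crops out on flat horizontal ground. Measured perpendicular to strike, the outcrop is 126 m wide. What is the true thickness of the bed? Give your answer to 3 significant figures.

104 m

True thickness t = w · sin(dip) = 126 × sin 56°
t = 126 × 0.8290 = 104.459 m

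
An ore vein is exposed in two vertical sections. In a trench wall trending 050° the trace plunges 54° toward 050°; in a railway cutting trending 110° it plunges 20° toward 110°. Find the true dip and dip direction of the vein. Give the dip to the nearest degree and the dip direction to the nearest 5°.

The two traces are lines in the plane: v₁ = (sin 50°·cos 54°, cos 50°·cos 54°, −sin 54°), v₂ = (sin 110°·cos 20°, cos 110°·cos 20°, −sin 20°).
The plane normal is n = v₁ × v₂ ∝ (0.389, 0.560, 0.478).
Dip δ = arctan(|n_h|/n_z) = arctan(0.682/0.478) = 55.0°.
Dip direction = azimuth of (n_x, n_y) = atan2(0.389, 0.560) = 35°.

true dip 55°, dip direction 035°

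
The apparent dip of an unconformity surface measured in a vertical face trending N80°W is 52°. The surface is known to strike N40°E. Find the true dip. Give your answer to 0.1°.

55.9°

β = acute angle between strike N40°E and section N80°W = 60°.
tan(true dip) = tan 52° / sin 60° = 1.4779
δ = arctan(1.4779) = 55.92°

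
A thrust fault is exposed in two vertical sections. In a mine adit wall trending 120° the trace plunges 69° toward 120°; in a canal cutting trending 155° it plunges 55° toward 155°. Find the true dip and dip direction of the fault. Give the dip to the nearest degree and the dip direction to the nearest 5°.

The two traces are lines in the plane: v₁ = (sin 120°·cos 69°, cos 120°·cos 69°, −sin 69°), v₂ = (sin 155°·cos 55°, cos 155°·cos 55°, −sin 55°).
n = v₁ × v₂ = (0.339, -0.028, 0.118) (taken with n_z > 0).
tan δ = √(n_x²+n_y²)/n_z = 0.340/0.118, so δ = 70.9°.
Dip direction = azimuth of (n_x, n_y) = atan2(0.339, -0.028) = 95°.

true dip 71°, dip direction 095°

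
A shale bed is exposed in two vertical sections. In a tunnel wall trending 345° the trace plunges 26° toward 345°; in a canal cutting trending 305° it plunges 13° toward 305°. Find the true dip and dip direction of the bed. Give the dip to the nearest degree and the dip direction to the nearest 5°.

true dip 28°, dip direction 010°

Each apparent-dip line lies in the plane. As unit vectors (x east, y north, z up), v₁ plunges 26°→345° and v₂ plunges 13°→305°.
The plane normal is n = v₁ × v₂ ∝ (0.050, 0.298, 0.563).
True dip = arccos(n_z / |n|) = arccos(0.8814) = 28.2°.
Dip direction = atan2(0.050, 0.298) = 9° (azimuth of n's horizontal projection).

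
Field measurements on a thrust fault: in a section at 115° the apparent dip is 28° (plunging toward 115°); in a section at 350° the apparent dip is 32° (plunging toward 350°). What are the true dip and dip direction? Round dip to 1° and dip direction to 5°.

true dip 51°, dip direction 050°

The two traces are lines in the plane: v₁ = (sin 115°·cos 28°, cos 115°·cos 28°, −sin 28°), v₂ = (sin 350°·cos 32°, cos 350°·cos 32°, −sin 32°).
Cross product v₁ × v₂ gives the pole to the plane: n ∝ (0.590, 0.493, 0.613).
tan δ = √(n_x²+n_y²)/n_z = 0.769/0.613, so δ = 51.4°.
The horizontal component of n points toward azimuth atan2(n_x, n_y) = 50°, the dip direction.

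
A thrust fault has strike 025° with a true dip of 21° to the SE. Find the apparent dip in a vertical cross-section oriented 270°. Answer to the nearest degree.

19°

Angle between strike (025°) and section (270°): β = 65°.
tan(apparent dip) = tan 21° · sin 65° = 0.3479
α = arctan(0.3479) = 19.18°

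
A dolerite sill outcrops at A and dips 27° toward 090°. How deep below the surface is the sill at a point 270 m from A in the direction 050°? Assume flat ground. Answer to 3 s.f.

The hole lies 40° from the dip direction, so the down-dip offset is 270 × cos 40° = 206.83 m.
Depth = down-dip offset × tan(dip) = 206.83 × tan 27° = 206.83 × 0.5095
Depth = 105.39 m

105 m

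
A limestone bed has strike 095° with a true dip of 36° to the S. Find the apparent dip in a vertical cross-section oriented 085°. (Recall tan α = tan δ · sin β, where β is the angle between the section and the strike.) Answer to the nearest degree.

7°

The strike is 095° and the section trends 085°; the acute angle between them is β = 10°.
tan(apparent dip) = tan 36° · sin 10° = 0.1262
apparent dip = arctan 0.1262 = 7.19°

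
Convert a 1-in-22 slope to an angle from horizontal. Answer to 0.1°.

tan θ = 1/22 = 0.0455
θ = arctan(0.0455) = 2.60°

2.6°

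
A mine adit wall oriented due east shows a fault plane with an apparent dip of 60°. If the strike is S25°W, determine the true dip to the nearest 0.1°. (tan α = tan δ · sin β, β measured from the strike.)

62.4°

β = acute angle between strike S25°W and section due east = 65°.
tan δ = tan α / sin β = tan 60° / sin 65° = 1.7321 / 0.9063 = 1.9111
δ = arctan(1.9111) = 62.38°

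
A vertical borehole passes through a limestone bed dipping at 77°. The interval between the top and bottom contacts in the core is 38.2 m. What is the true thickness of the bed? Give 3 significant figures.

True thickness t = h · cos(dip) = 38.2 × cos 77°
t = 38.2 × 0.2250 = 8.593 m

8.59 m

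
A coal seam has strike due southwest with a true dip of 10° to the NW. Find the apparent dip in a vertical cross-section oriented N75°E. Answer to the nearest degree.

The section lies 30° from the strike.
tan(apparent dip) = tan 10° · sin 30° = 0.0882
apparent dip = arctan 0.0882 = 5.04°

5°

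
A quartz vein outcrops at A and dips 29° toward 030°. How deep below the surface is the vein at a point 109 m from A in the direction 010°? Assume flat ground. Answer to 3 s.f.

The hole lies 20° from the dip direction, so the down-dip offset is 109 × cos 20° = 102.43 m.
Depth = down-dip offset × tan(dip) = 102.43 × tan 29° = 102.43 × 0.5543
Depth = 56.78 m

56.8 m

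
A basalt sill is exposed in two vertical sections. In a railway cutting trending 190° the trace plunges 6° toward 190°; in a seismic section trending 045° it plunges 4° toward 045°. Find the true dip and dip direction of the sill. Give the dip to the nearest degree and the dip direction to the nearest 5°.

true dip 16°, dip direction 120°

Each apparent-dip line lies in the plane. As unit vectors (x east, y north, z up), v₁ plunges 6°→190° and v₂ plunges 4°→045°.
n = v₁ × v₂ = (0.142, -0.086, 0.569) (taken with n_z > 0).
Dip δ = arctan(|n_h|/n_z) = arctan(0.166/0.569) = 16.3°.
Dip direction = atan2(0.142, -0.086) = 121° (azimuth of n's horizontal projection).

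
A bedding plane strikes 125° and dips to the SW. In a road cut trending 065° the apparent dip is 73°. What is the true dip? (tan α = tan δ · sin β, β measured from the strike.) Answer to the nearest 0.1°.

75.2°

β = acute angle between strike 125° and section 065° = 60°.
tan δ = tan α / sin β = tan 73° / sin 60° = 3.2709 / 0.8660 = 3.7769
true dip = arctan 3.7769 = 75.17°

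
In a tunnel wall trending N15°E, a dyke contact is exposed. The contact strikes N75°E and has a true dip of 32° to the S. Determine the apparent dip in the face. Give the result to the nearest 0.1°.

The strike is N75°E and the section trends N15°E; the acute angle between them is β = 60°.
tan α = tan 32° × sin 60° = 0.6249 × 0.8660 = 0.5412
apparent dip = arctan 0.5412 = 28.42°

28.4°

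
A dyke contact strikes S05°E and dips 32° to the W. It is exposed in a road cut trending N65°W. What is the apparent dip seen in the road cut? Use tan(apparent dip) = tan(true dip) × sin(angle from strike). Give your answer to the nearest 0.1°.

The strike is S05°E and the section trends N65°W; the acute angle between them is β = 60°.
tan(apparent dip) = tan 32° · sin 60° = 0.5412
α = arctan(0.5412) = 28.42°

28.4°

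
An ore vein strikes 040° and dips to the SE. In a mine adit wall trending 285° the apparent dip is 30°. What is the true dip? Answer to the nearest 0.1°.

32.5°

β = acute angle between strike 040° and section 285° = 65°.
tan δ = tan α / sin β = tan 30° / sin 65° = 0.5774 / 0.9063 = 0.6370
δ = arctan(0.6370) = 32.50°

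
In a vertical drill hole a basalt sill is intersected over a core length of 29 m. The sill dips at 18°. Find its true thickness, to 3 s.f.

27.6 m

True thickness t = h · cos(dip) = 29 × cos 18°
t = 29 × 0.9511 = 27.581 m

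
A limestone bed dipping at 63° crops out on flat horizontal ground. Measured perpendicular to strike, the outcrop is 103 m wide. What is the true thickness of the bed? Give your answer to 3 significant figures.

True thickness t = w · sin(dip) = 103 × sin 63°
t = 103 × 0.8910 = 91.774 m

91.8 m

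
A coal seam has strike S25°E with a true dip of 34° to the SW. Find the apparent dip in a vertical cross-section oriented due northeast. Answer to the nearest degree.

Angle between strike (S25°E) and section (due northeast): β = 70°.
tan α = tan 34° × sin 70° = 0.6745 × 0.9397 = 0.6338
α = arctan(0.6338) = 32.37°

32°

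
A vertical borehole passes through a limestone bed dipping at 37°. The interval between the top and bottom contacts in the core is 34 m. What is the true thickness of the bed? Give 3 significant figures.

True thickness t = h · cos(dip) = 34 × cos 37°
t = 34 × 0.7986 = 27.154 m

27.2 m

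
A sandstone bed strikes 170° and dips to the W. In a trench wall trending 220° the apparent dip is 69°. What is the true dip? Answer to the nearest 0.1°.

73.6°

β = acute angle between strike 170° and section 220° = 50°.
tan(true dip) = tan 69° / sin 50° = 3.4007
δ = arctan(3.4007) = 73.61°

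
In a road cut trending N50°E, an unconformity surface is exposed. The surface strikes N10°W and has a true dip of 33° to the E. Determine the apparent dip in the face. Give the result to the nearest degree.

29°

Angle between strike (N10°W) and section (N50°E): β = 60°.
tan(apparent dip) = tan 33° · sin 60° = 0.5624
apparent dip = arctan 0.5624 = 29.35°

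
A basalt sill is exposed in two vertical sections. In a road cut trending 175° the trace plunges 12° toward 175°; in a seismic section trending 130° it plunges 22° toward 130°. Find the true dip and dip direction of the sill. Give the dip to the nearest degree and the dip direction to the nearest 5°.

The two traces are lines in the plane: v₁ = (sin 175°·cos 12°, cos 175°·cos 12°, −sin 12°), v₂ = (sin 130°·cos 22°, cos 130°·cos 22°, −sin 22°).
n = v₁ × v₂ = (0.241, -0.116, 0.641) (taken with n_z > 0).
True dip = arccos(n_z / |n|) = arccos(0.9229) = 22.6°.
The horizontal component of n points toward azimuth atan2(n_x, n_y) = 116°, the dip direction.

true dip 23°, dip direction 115°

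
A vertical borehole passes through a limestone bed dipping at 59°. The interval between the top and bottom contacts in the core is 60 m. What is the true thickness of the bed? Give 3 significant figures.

True thickness t = h · cos(dip) = 60 × cos 59°
t = 60 × 0.5150 = 30.902 m

30.9 m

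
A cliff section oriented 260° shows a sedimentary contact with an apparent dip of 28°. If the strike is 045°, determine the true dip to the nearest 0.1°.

β = acute angle between strike 045° and section 260° = 35°.
tan δ = tan α / sin β = tan 28° / sin 35° = 0.5317 / 0.5736 = 0.9270
δ = arctan(0.9270) = 42.83°

42.8°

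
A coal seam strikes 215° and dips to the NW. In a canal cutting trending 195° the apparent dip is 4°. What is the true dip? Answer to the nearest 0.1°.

The section is 20° from the strike.
tan(true dip) = tan 4° / sin 20° = 0.2045
δ = arctan(0.2045) = 11.56°

11.6°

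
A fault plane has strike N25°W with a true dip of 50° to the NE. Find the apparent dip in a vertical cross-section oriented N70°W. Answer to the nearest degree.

40°

The section lies 45° from the strike.
tan α = tan 50° × sin 45° = 1.1918 × 0.7071 = 0.8427
apparent dip = arctan 0.8427 = 40.12°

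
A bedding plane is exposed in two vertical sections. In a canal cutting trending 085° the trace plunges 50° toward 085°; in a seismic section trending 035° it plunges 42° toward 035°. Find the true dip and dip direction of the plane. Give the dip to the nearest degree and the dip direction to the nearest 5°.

Represent each trace as a vector plunging at its apparent dip toward its trend (east-north-up frame): v₁ = (0.640, 0.056, -0.766), v₂ = (0.426, 0.609, -0.669).
n = v₁ × v₂ = (0.429, 0.102, 0.366) (taken with n_z > 0).
True dip = arccos(n_z / |n|) = arccos(0.6387) = 50.3°.
Dip direction = atan2(0.429, 0.102) = 77° (azimuth of n's horizontal projection).

true dip 50°, dip direction 075°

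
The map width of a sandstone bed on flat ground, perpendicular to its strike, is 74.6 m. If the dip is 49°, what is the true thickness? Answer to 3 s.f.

True thickness t = w · sin(dip) = 74.6 × sin 49°
t = 74.6 × 0.7547 = 56.301 m

56.3 m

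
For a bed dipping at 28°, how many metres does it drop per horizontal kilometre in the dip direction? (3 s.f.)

drop per km = 1000 × tan 28° = 1000 × 0.5317

532 m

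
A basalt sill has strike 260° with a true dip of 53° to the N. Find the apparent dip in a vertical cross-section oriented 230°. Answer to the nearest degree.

Angle between strike (260°) and section (230°): β = 30°.
tan(apparent dip) = tan 53° · sin 30° = 0.6635
apparent dip = arctan 0.6635 = 33.57°

34°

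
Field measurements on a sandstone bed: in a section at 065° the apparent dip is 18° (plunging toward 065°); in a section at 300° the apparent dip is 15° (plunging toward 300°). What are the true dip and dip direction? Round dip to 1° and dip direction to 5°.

true dip 33°, dip direction 005°

Represent each trace as a vector plunging at its apparent dip toward its trend (east-north-up frame): v₁ = (0.862, 0.402, -0.309), v₂ = (-0.837, 0.483, -0.259).
n = v₁ × v₂ = (0.045, 0.482, 0.753) (taken with n_z > 0).
True dip = arccos(n_z / |n|) = arccos(0.8412) = 32.7°.
Dip direction = atan2(0.045, 0.482) = 5° (azimuth of n's horizontal projection).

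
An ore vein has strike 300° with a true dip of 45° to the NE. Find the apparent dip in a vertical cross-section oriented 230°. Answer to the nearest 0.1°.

Angle between strike (300°) and section (230°): β = 70°.
tan(apparent dip) = tan 45° · sin 70° = 0.9397
α = arctan(0.9397) = 43.22°

43.2°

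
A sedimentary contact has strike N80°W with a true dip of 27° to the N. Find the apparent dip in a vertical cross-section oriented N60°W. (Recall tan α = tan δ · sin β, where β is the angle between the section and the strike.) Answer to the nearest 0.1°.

9.9°

Angle between strike (N80°W) and section (N60°W): β = 20°.
tan α = tan 27° × sin 20° = 0.5095 × 0.3420 = 0.1743
apparent dip = arctan 0.1743 = 9.89°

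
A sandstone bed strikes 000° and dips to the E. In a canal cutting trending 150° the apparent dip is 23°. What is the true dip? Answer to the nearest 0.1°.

40.3°

The section is 30° from the strike.
tan δ = tan α / sin β = tan 23° / sin 30° = 0.4245 / 0.5000 = 0.8489
δ = arctan(0.8489) = 40.33°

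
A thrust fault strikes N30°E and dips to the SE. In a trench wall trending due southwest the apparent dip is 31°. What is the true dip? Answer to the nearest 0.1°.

β = acute angle between strike N30°E and section due southwest = 15°.
tan(true dip) = tan 31° / sin 15° = 2.3215
δ = arctan(2.3215) = 66.70°

66.7°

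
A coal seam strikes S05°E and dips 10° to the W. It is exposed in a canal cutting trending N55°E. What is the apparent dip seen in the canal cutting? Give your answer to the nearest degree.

9°

Angle between strike (S05°E) and section (N55°E): β = 60°.
tan(apparent dip) = tan 10° · sin 60° = 0.1527
apparent dip = arctan 0.1527 = 8.68°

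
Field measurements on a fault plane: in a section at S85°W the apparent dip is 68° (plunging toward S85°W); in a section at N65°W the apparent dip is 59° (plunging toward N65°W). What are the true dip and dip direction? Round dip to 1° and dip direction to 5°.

true dip 69°, dip direction 245°

Each apparent-dip line lies in the plane. As unit vectors (x east, y north, z up), v₁ plunges 68°→S85°W and v₂ plunges 59°→N65°W.
Cross product v₁ × v₂ gives the pole to the plane: n ∝ (-0.230, -0.113, 0.096).
tan δ = √(n_x²+n_y²)/n_z = 0.256/0.096, so δ = 69.4°.
The horizontal component of n points toward azimuth atan2(n_x, n_y) = 244°, the dip direction.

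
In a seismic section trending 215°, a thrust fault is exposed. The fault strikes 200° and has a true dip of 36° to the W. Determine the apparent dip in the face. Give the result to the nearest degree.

11°

The section lies 15° from the strike.
tan(apparent dip) = tan 36° · sin 15° = 0.1880
apparent dip = arctan 0.1880 = 10.65°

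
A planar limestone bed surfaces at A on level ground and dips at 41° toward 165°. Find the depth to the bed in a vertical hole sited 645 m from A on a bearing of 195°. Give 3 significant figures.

486 m

The hole lies 30° from the dip direction, so the down-dip offset is 645 × cos 30° = 558.59 m.
Depth = down-dip offset × tan(dip) = 558.59 × tan 41° = 558.59 × 0.8693
Depth = 485.57 m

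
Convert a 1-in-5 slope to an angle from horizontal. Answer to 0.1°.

11.3°

tan θ = 1/5 = 0.2000
θ = arctan(0.2000) = 11.31°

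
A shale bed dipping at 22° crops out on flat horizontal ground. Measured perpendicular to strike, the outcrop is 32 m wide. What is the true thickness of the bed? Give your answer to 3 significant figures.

True thickness t = w · sin(dip) = 32 × sin 22°
t = 32 × 0.3746 = 11.987 m

12.0 m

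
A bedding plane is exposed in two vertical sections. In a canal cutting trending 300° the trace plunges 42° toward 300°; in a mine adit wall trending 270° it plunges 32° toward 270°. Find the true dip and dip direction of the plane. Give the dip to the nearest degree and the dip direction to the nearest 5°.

Represent each trace as a vector plunging at its apparent dip toward its trend (east-north-up frame): v₁ = (-0.644, 0.372, -0.669), v₂ = (-0.848, -0.000, -0.530).
The plane normal is n = v₁ × v₂ ∝ (-0.197, 0.226, 0.315).
tan δ = √(n_x²+n_y²)/n_z = 0.300/0.315, so δ = 43.6°.
Dip direction = azimuth of (n_x, n_y) = atan2(-0.197, 0.226) = 319°.

true dip 44°, dip direction 320°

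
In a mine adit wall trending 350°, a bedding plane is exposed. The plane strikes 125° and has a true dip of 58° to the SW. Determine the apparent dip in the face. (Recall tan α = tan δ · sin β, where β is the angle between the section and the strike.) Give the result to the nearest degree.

49°

The section lies 45° from the strike.
tan α = tan 58° × sin 45° = 1.6003 × 0.7071 = 1.1316
apparent dip = arctan 1.1316 = 48.53°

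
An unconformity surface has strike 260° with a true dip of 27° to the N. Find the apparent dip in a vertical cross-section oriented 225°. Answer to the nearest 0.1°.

The section lies 35° from the strike.
tan(apparent dip) = tan 27° · sin 35° = 0.2923
apparent dip = arctan 0.2923 = 16.29°

16.3°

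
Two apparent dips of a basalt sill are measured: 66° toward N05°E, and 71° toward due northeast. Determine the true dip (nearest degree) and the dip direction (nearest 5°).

Each apparent-dip line lies in the plane. As unit vectors (x east, y north, z up), v₁ plunges 66°→N05°E and v₂ plunges 71°→due northeast.
The plane normal is n = v₁ × v₂ ∝ (0.173, 0.177, 0.085).
tan δ = √(n_x²+n_y²)/n_z = 0.247/0.085, so δ = 71.0°.
Dip direction = atan2(0.173, 0.177) = 44° (azimuth of n's horizontal projection).

true dip 71°, dip direction 045°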